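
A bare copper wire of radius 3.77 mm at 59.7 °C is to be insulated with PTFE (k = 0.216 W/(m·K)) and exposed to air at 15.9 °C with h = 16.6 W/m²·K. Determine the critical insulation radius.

For a cylinder, r_cr = k_ins/h = 0.216/16.6 = 0.0130 m = 1.30 cm

r_cr = 1.30 cm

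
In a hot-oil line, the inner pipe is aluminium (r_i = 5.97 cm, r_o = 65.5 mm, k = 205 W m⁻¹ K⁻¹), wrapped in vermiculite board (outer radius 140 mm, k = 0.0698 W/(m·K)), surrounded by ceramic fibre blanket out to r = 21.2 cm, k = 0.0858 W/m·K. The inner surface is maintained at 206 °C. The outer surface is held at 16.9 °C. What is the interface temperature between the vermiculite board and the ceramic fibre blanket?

Series thermal resistances, inner to outer:
  R'_aluminium = ln(0.0655/0.0597)/(2πk) = 0.09272/(2π·205) = 7.198×10^-5 m·K/W
  R'_vermiculite board = ln(0.140/0.0655)/(2πk) = 0.7596/(2π·0.0698) = 1.732 m·K/W
  R'_ceramic fibre blanket = ln(0.212/0.140)/(2πk) = 0.4149/(2π·0.0858) = 0.7697 m·K/W
ΣR = 7.198×10^-5 + 1.732 + 0.7697 = 2.502 m·K/W
Q' = ΔT/ΣR = (206 °C − 16.9 °C)/2.502 = 75.58 W/m
From the inner boundary to the vermiculite board/ceramic fibre blanket interface, ΣR_partial = 1.732 m·K/W.
T_interface = T_in − Q'·ΣR_partial = 206 °C − (75.58)(1.732) = 75.1 °C

T = 75.1 °C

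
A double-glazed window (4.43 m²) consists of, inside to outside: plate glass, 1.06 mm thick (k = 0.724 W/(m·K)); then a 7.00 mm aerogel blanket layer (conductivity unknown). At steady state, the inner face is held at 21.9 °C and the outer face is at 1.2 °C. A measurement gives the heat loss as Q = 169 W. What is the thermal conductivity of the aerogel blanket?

k = 0.0129 W/m·K

ΣR = ΔT/Q = |21.9 − 1.2|/169 = 0.1225 K/W
Known resistances:
  R_plate glass = L/(kA) = 0.00106/(0.724·4.43) = 3.305×10^-4 K/W
R_aerogel blanket = ΣR − ΣR_known = 0.1225 − 3.305×10^-4 = 0.1222 K/W
L/(kA) = 0.1222 ⇒ k = 0.00700/(0.1222·4.43) = 0.0129 W/m·K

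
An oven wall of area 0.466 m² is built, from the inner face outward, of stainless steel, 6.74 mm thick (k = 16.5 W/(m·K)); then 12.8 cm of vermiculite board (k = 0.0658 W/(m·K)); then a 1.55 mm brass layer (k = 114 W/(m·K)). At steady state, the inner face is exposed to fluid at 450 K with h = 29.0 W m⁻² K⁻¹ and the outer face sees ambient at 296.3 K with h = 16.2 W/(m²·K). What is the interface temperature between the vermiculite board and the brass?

T = 300.9 K

Series thermal resistances, inner to outer:
  R_conv,in = 1/(hA) = 1/(29.0·0.466) = 0.07400 K/W
  R_stainless steel = L/(kA) = 0.00674/(16.5·0.466) = 8.766×10^-4 K/W
  R_vermiculite board = L/(kA) = 0.128/(0.0658·0.466) = 4.174 K/W
  R_brass = L/(kA) = 0.00155/(114·0.466) = 2.918×10^-5 K/W
  R_conv,out = 1/(hA) = 1/(16.2·0.466) = 0.1325 K/W
ΣR = 0.07400 + 8.766×10^-4 + 4.174 + 2.918×10^-5 + 0.1325 = 4.381 K/W
Q = ΔT/ΣR = (450 K − 296.3 K)/4.381 = 35.08 W
From the inner boundary to the vermiculite board/brass interface, ΣR_partial = 4.249 K/W.
T_interface = T_in − Q·ΣR_partial = 450 K − (35.08)(4.249) = 300.9 K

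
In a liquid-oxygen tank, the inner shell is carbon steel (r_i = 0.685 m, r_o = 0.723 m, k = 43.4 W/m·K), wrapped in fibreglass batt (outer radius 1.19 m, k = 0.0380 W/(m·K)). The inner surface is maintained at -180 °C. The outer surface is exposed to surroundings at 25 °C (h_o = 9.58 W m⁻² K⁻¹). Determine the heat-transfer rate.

Q = 179 W

Series thermal resistances, inner to outer:
  R_carbon steel = (1/0.685 − 1/0.723)/(4πk) = 0.07673/(4π·43.4) = 1.407×10^-4 K/W
  R_fibreglass batt = (1/0.723 − 1/1.19)/(4πk) = 0.5428/(4π·0.0380) = 1.137 K/W
  R_conv,out = 1/(4πr²h) = 1/(4π·1.19²·9.58) = 0.005866 K/W
ΣR = 1.407×10^-4 + 1.137 + 0.005866 = 1.143 K/W
Q = ΔT/ΣR = (-180 °C − 25 °C)/1.143 = -179 W
(Negative Q ⇒ heat flows inward; heat gain = 179 W.)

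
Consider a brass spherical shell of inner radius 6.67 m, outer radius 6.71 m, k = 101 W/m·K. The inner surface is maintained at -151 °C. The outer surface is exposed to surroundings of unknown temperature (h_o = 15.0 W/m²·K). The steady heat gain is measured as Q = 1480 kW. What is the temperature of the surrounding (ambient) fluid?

T_out = 24.4 °C

Series resistances:
  R_brass = (1/6.67 − 1/6.71)/(4πk) = 8.937×10^-4/(4π·101) = 7.042×10^-7 K/W
  R_conv,out = 1/(4πr²h) = 1/(4π·6.71²·15.0) = 1.178×10^-4 K/W
ΣR = 1.185×10^-4 K/W
ΔT = Q·ΣR = 1.48×10^6 × 1.185×10^-4 = 175.4 K
Heat flows inward, so T_out = T_in + ΔT = -151 + 175.4 = 24.4 °C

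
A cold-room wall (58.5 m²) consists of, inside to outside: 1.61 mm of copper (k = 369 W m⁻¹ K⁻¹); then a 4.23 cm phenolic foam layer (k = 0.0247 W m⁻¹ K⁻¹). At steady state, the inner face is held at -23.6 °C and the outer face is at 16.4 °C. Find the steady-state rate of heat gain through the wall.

Q = 1370 W

Treat each layer as a resistance in series:
  R_copper = L/(kA) = 0.00161/(369·58.5) = 7.458×10^-8 K/W
  R_phenolic foam = L/(kA) = 0.0423/(0.0247·58.5) = 0.02927 K/W
ΣR = 7.458×10^-8 + 0.02927 = 0.02927 K/W
Q = ΔT/ΣR = (-23.6 °C − 16.4 °C)/0.02927 = -1370 W
(Negative Q ⇒ heat flows inward; heat gain = 1370 W.)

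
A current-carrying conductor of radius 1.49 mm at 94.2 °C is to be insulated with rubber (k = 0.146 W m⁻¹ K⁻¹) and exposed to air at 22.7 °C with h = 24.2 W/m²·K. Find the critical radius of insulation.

r_cr = 0.603 cm

For a cylinder, r_cr = k_ins/h = 0.146/24.2 = 0.00603 m = 0.603 cm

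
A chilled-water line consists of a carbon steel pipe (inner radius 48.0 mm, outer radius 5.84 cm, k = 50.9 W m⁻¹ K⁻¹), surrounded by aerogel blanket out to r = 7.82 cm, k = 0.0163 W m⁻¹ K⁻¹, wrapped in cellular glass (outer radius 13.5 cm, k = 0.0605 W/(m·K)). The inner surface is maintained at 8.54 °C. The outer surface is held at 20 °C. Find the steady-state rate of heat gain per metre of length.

Series thermal resistances, inner to outer:
  R'_carbon steel = ln(0.0584/0.0480)/(2πk) = 0.1961/(2π·50.9) = 6.132×10^-4 m·K/W
  R'_aerogel blanket = ln(0.0782/0.0584)/(2πk) = 0.2920/(2π·0.0163) = 2.851 m·K/W
  R'_cellular glass = ln(0.135/0.0782)/(2πk) = 0.5460/(2π·0.0605) = 1.436 m·K/W
ΣR = 6.132×10^-4 + 2.851 + 1.436 = 4.288 m·K/W
Q' = ΔT/ΣR = (8.54 °C − 20 °C)/4.288 = -2.67 W/m
(Negative Q' ⇒ heat flows inward; heat gain = 2.67 W/m.)

Q' = 2.67 W/m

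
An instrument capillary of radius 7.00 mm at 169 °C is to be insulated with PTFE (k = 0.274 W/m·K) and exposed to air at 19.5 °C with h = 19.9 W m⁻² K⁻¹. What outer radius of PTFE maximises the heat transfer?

For a cylinder, r_cr = k_ins/h = 0.274/19.9 = 0.0138 m = 1.38 cm

r_cr = 1.38 cm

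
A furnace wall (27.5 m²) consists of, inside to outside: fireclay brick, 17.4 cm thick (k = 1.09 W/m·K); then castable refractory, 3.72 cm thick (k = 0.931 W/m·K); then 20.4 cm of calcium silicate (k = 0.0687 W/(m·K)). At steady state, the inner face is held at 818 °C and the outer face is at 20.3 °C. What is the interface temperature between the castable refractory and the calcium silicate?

T = 768 °C

Resistance network (inner→outer):
  R_fireclay brick = L/(kA) = 0.174/(1.09·27.5) = 0.005805 K/W
  R_castable refractory = L/(kA) = 0.0372/(0.931·27.5) = 0.001453 K/W
  R_calcium silicate = L/(kA) = 0.204/(0.0687·27.5) = 0.1080 K/W
ΣR = 0.005805 + 0.001453 + 0.1080 = 0.1153 K/W
Q = ΔT/ΣR = (818 °C − 20.3 °C)/0.1153 = 6918 W
From the inner boundary to the castable refractory/calcium silicate interface, ΣR_partial = 0.007258 K/W.
T_interface = T_in − Q·ΣR_partial = 818 °C − (6918)(0.007258) = 768 °C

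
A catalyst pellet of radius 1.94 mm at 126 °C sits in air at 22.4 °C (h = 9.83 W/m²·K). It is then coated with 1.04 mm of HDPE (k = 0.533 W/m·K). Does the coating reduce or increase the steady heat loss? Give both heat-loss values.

Critical radius for a sphere: r_cr = 2k/h = 0.108 m = 10.8 cm.
Outer radius after coating: r₂ = 0.00194 + 0.00104 = 0.00298 m.
Since r₁ < r_cr and r₂ ≤ r_cr, the coating moves toward the maximum at r_cr — heat loss rises.
Bare: R = 1/(4πr₁²h) = 2151 K/W; Q = 103.6/2151 = 0.0482 W.
Coated: R = R_cond + R_conv = 938.5 K/W; Q = 103.6/938.5 = 0.110 W.

increases: 0.0482 → 0.110 W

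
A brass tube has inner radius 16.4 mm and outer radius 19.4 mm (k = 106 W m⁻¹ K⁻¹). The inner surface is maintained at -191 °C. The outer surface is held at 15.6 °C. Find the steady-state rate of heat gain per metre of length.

Q' = 2πk·ΔT/ln(r₂/r₁) = 2π × 106 × 206.6 / ln(0.0194/0.0164) = 8.19×10^5 W/m

Q' = 8.19×10^5 W/m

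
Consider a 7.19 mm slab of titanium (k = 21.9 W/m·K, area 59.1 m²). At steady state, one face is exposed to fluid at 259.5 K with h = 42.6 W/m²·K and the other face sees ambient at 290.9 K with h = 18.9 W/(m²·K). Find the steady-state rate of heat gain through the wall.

Resistance network (inner→outer):
  R_conv,in = 1/(hA) = 1/(42.6·59.1) = 3.972×10^-4 K/W
  R_titanium = L/(kA) = 0.00719/(21.9·59.1) = 5.555×10^-6 K/W
  R_conv,out = 1/(hA) = 1/(18.9·59.1) = 8.953×10^-4 K/W
ΣR = 3.972×10^-4 + 5.555×10^-6 + 8.953×10^-4 = 0.001298 K/W
Q = ΔT/ΣR = (259.5 K − 290.9 K)/0.001298 = -24200 W
(Negative Q ⇒ heat flows inward; heat gain = 24200 W.)

Q = 24.2 kW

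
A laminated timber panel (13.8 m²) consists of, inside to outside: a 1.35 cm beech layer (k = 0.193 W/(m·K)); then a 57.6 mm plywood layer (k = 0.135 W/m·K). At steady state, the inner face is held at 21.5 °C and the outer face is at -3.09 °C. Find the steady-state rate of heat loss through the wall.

Q = 683 W

Treat each layer as a resistance in series:
  R_beech = L/(kA) = 0.0135/(0.193·13.8) = 0.005069 K/W
  R_plywood = L/(kA) = 0.0576/(0.135·13.8) = 0.03092 K/W
ΣR = 0.005069 + 0.03092 = 0.03599 K/W
Q = ΔT/ΣR = (21.5 °C − -3.09 °C)/0.03599 = 683 W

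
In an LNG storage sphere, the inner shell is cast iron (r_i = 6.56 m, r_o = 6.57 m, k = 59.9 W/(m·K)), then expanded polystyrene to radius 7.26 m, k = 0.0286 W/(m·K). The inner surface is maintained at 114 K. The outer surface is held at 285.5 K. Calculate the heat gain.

Q = 4260 W

Resistance network (inner→outer):
  R_cast iron = (1/6.56 − 1/6.57)/(4πk) = 2.320×10^-4/(4π·59.9) = 3.082×10^-7 K/W
  R_expanded polystyrene = (1/6.57 − 1/7.26)/(4πk) = 0.01447/(4π·0.0286) = 0.04025 K/W
ΣR = 3.082×10^-7 + 0.04025 = 0.04025 K/W
Q = ΔT/ΣR = (114 K − 285.5 K)/0.04025 = -4260 W
(Negative Q ⇒ heat flows inward; heat gain = 4260 W.)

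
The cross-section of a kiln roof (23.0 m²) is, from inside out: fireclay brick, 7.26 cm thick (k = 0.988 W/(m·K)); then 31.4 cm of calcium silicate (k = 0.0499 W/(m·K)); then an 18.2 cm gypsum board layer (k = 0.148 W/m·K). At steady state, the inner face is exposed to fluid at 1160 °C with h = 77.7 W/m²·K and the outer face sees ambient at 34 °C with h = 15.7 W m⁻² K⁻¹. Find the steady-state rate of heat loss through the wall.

Resistance network (inner→outer):
  R_conv,in = 1/(hA) = 1/(77.7·23.0) = 5.596×10^-4 K/W
  R_fireclay brick = L/(kA) = 0.0726/(0.988·23.0) = 0.003195 K/W
  R_calcium silicate = L/(kA) = 0.314/(0.0499·23.0) = 0.2736 K/W
  R_gypsum board = L/(kA) = 0.182/(0.148·23.0) = 0.05347 K/W
  R_conv,out = 1/(hA) = 1/(15.7·23.0) = 0.002769 K/W
ΣR = 5.596×10^-4 + 0.003195 + 0.2736 + 0.05347 + 0.002769 = 0.3336 K/W
Q = ΔT/ΣR = (1160 °C − 34 °C)/0.3336 = 3380 W

Q = 3.38 kW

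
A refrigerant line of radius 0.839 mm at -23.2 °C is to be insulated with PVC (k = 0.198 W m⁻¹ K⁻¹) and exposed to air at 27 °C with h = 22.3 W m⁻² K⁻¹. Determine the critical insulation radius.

r_cr = 0.888 cm

For a cylinder, r_cr = k_ins/h = 0.198/22.3 = 0.00888 m = 0.888 cm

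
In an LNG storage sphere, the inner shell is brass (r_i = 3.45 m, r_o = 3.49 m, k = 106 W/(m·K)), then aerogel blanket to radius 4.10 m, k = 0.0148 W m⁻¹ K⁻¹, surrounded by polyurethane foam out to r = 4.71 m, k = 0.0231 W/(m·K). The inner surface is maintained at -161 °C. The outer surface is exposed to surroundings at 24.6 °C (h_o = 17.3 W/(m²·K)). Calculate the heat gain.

Series thermal resistances, inner to outer:
  R_brass = (1/3.45 − 1/3.49)/(4πk) = 0.003322/(4π·106) = 2.494×10^-6 K/W
  R_aerogel blanket = (1/3.49 − 1/4.10)/(4πk) = 0.04263/(4π·0.0148) = 0.2292 K/W
  R_polyurethane foam = (1/4.10 − 1/4.71)/(4πk) = 0.03159/(4π·0.0231) = 0.1088 K/W
  R_conv,out = 1/(4πr²h) = 1/(4π·4.71²·17.3) = 2.073×10^-4 K/W
ΣR = 2.494×10^-6 + 0.2292 + 0.1088 + 2.073×10^-4 = 0.3382 K/W
Q = ΔT/ΣR = (-161 °C − 24.6 °C)/0.3382 = -549 W
(Negative Q ⇒ heat flows inward; heat gain = 549 W.)

Q = 549 W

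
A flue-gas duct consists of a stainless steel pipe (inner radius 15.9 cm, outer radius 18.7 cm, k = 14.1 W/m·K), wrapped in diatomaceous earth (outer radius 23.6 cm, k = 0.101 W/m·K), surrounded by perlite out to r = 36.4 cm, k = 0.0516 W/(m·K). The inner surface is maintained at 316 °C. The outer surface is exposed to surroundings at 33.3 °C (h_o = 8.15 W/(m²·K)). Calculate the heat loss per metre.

Q' = 161 W/m

Series thermal resistances, inner to outer:
  R'_stainless steel = ln(0.187/0.159)/(2πk) = 0.1622/(2π·14.1) = 0.001831 m·K/W
  R'_diatomaceous earth = ln(0.236/0.187)/(2πk) = 0.2327/(2π·0.101) = 0.3667 m·K/W
  R'_perlite = ln(0.364/0.236)/(2πk) = 0.4333/(2π·0.0516) = 1.337 m·K/W
  R'_conv,out = 1/(2πr h) = 1/(2π·0.364·8.15) = 0.05365 m·K/W
ΣR = 0.001831 + 0.3667 + 1.337 + 0.05365 = 1.759 m·K/W
Q' = ΔT/ΣR = (316 °C − 33.3 °C)/1.759 = 161 W/m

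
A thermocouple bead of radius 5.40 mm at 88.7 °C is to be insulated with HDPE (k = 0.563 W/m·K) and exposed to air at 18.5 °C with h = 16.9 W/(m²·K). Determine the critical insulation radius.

r_cr = 6.66 cm

For a sphere, r_cr = 2k_ins/h = 2·0.563/16.9 = 0.0666 m = 6.66 cm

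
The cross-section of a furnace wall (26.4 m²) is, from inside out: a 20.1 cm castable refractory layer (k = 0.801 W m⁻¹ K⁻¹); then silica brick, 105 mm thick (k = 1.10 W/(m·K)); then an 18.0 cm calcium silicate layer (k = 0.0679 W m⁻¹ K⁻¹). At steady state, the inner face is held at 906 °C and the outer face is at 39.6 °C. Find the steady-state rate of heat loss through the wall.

Series thermal resistances, inner to outer:
  R_castable refractory = L/(kA) = 0.201/(0.801·26.4) = 0.009505 K/W
  R_silica brick = L/(kA) = 0.105/(1.10·26.4) = 0.003616 K/W
  R_calcium silicate = L/(kA) = 0.180/(0.0679·26.4) = 0.1004 K/W
ΣR = 0.009505 + 0.003616 + 0.1004 = 0.1135 K/W
Q = ΔT/ΣR = (906 °C − 39.6 °C)/0.1135 = 7630 W

Q = 7630 W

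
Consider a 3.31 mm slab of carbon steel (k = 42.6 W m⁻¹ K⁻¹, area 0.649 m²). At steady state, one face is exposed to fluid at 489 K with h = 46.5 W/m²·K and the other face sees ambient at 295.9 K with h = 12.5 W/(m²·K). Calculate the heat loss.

Q = 1230 W

Series thermal resistances, inner to outer:
  R_conv,in = 1/(hA) = 1/(46.5·0.649) = 0.03314 K/W
  R_carbon steel = L/(kA) = 0.00331/(42.6·0.649) = 1.197×10^-4 K/W
  R_conv,out = 1/(hA) = 1/(12.5·0.649) = 0.1233 K/W
ΣR = 0.03314 + 1.197×10^-4 + 0.1233 = 0.1566 K/W
Q = ΔT/ΣR = (489 K − 295.9 K)/0.1566 = 1230 W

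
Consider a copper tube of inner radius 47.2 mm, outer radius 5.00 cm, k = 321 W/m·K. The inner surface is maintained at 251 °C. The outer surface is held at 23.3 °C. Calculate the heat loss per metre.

Q' = 2πk·ΔT/ln(r₂/r₁) = 2π × 321 × 227.7 / ln(0.0500/0.0472) = 7.97×10^6 W/m

Q' = 7.97×10^6 W/m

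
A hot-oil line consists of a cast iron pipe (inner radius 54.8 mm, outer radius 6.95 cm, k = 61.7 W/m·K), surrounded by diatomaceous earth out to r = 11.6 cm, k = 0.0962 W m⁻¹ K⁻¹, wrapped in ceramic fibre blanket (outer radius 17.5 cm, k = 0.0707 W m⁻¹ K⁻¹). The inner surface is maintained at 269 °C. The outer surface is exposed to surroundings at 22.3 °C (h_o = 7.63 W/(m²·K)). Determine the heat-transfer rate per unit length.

Q' = 130 W/m

Resistance network (inner→outer):
  R'_cast iron = ln(0.0695/0.0548)/(2πk) = 0.2376/(2π·61.7) = 6.130×10^-4 m·K/W
  R'_diatomaceous earth = ln(0.116/0.0695)/(2πk) = 0.5123/(2π·0.0962) = 0.8475 m·K/W
  R'_ceramic fibre blanket = ln(0.175/0.116)/(2πk) = 0.4112/(2π·0.0707) = 0.9257 m·K/W
  R'_conv,out = 1/(2πr h) = 1/(2π·0.175·7.63) = 0.1192 m·K/W
ΣR = 6.130×10^-4 + 0.8475 + 0.9257 + 0.1192 = 1.893 m·K/W
Q' = ΔT/ΣR = (269 °C − 22.3 °C)/1.893 = 130 W/m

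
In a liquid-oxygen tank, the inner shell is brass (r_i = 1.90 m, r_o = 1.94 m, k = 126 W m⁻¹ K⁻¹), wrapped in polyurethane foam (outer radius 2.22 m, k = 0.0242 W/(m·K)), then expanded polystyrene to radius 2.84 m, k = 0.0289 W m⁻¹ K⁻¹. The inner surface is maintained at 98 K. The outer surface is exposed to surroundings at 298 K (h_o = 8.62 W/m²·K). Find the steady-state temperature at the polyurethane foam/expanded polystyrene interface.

T = 186.0 K

Resistance network (inner→outer):
  R_brass = (1/1.90 − 1/1.94)/(4πk) = 0.01085/(4π·126) = 6.854×10^-6 K/W
  R_polyurethane foam = (1/1.94 − 1/2.22)/(4πk) = 0.06501/(4π·0.0242) = 0.2138 K/W
  R_expanded polystyrene = (1/2.22 − 1/2.84)/(4πk) = 0.09834/(4π·0.0289) = 0.2708 K/W
  R_conv,out = 1/(4πr²h) = 1/(4π·2.84²·8.62) = 0.001145 K/W
ΣR = 6.854×10^-6 + 0.2138 + 0.2708 + 0.001145 = 0.4858 K/W
Q = ΔT/ΣR = (98 K − 298 K)/0.4858 = -411.7 W
From the inner boundary to the polyurethane foam/expanded polystyrene interface, ΣR_partial = 0.2138 K/W.
T_interface = T_in − Q·ΣR_partial = 98 K − (-411.7)(0.2138) = 186.0 K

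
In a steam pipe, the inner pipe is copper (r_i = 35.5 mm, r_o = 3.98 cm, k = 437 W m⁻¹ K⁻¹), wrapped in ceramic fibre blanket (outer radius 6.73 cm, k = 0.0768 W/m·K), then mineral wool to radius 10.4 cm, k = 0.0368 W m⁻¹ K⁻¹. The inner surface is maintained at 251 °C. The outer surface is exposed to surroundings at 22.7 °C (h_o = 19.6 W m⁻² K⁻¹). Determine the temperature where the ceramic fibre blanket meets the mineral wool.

T = 169 °C

Resistance network (inner→outer):
  R'_copper = ln(0.0398/0.0355)/(2πk) = 0.1143/(2π·437) = 4.164×10^-5 m·K/W
  R'_ceramic fibre blanket = ln(0.0673/0.0398)/(2πk) = 0.5253/(2π·0.0768) = 1.089 m·K/W
  R'_mineral wool = ln(0.104/0.0673)/(2πk) = 0.4352/(2π·0.0368) = 1.882 m·K/W
  R'_conv,out = 1/(2πr h) = 1/(2π·0.104·19.6) = 0.07808 m·K/W
ΣR = 4.164×10^-5 + 1.089 + 1.882 + 0.07808 = 3.049 m·K/W
Q' = ΔT/ΣR = (251 °C − 22.7 °C)/3.049 = 74.88 W/m
From the inner boundary to the ceramic fibre blanket/mineral wool interface, ΣR_partial = 1.089 m·K/W.
T_interface = T_in − Q'·ΣR_partial = 251 °C − (74.88)(1.089) = 169 °C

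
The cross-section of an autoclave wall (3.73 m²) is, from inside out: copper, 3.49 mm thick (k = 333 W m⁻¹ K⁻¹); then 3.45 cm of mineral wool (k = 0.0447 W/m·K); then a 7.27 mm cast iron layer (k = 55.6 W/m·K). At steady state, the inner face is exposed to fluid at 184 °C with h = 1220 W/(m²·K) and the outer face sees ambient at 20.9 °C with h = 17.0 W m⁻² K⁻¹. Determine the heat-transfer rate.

Q = 732 W

Series thermal resistances, inner to outer:
  R_conv,in = 1/(hA) = 1/(1220·3.73) = 2.198×10^-4 K/W
  R_copper = L/(kA) = 0.00349/(333·3.73) = 2.810×10^-6 K/W
  R_mineral wool = L/(kA) = 0.0345/(0.0447·3.73) = 0.2069 K/W
  R_cast iron = L/(kA) = 0.00727/(55.6·3.73) = 3.506×10^-5 K/W
  R_conv,out = 1/(hA) = 1/(17.0·3.73) = 0.01577 K/W
ΣR = 2.198×10^-4 + 2.810×10^-6 + 0.2069 + 3.506×10^-5 + 0.01577 = 0.2229 K/W
Q = ΔT/ΣR = (184 °C − 20.9 °C)/0.2229 = 732 W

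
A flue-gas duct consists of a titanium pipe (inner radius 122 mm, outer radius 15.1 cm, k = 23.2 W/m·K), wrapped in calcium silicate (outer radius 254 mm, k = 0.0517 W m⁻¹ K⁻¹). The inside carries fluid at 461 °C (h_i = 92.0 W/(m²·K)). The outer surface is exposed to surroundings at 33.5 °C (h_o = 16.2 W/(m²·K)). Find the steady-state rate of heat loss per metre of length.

Treat each layer as a resistance in series:
  R'_conv,in = 1/(2πr h) = 1/(2π·0.122·92.0) = 0.01418 m·K/W
  R'_titanium = ln(0.151/0.122)/(2πk) = 0.2133/(2π·23.2) = 0.001463 m·K/W
  R'_calcium silicate = ln(0.254/0.151)/(2πk) = 0.5201/(2π·0.0517) = 1.601 m·K/W
  R'_conv,out = 1/(2πr h) = 1/(2π·0.254·16.2) = 0.03868 m·K/W
ΣR = 0.01418 + 0.001463 + 1.601 + 0.03868 = 1.655 m·K/W
Q' = ΔT/ΣR = (461 °C − 33.5 °C)/1.655 = 258 W/m

Q' = 258 W/m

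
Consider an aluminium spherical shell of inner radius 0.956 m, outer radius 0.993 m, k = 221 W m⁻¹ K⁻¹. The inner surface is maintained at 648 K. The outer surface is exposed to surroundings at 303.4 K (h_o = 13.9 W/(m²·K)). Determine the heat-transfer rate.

Treat each layer as a resistance in series:
  R_aluminium = (1/0.956 − 1/0.993)/(4πk) = 0.03898/(4π·221) = 1.403×10^-5 K/W
  R_conv,out = 1/(4πr²h) = 1/(4π·0.993²·13.9) = 0.005806 K/W
ΣR = 1.403×10^-5 + 0.005806 = 0.005820 K/W
Q = ΔT/ΣR = (648 K − 303.4 K)/0.005820 = 59200 W

Q = 59200 W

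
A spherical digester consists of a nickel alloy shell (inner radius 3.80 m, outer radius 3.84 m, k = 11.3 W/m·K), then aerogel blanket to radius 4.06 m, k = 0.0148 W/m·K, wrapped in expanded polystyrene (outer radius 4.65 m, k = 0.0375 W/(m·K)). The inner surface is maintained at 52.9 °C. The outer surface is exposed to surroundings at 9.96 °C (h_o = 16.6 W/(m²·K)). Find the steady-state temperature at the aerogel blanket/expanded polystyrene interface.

Treat each layer as a resistance in series:
  R_nickel alloy = (1/3.80 − 1/3.84)/(4πk) = 0.002741/(4π·11.3) = 1.930×10^-5 K/W
  R_aerogel blanket = (1/3.84 − 1/4.06)/(4πk) = 0.01411/(4π·0.0148) = 0.07587 K/W
  R_expanded polystyrene = (1/4.06 − 1/4.65)/(4πk) = 0.03125/(4π·0.0375) = 0.06632 K/W
  R_conv,out = 1/(4πr²h) = 1/(4π·4.65²·16.6) = 2.217×10^-4 K/W
ΣR = 1.930×10^-5 + 0.07587 + 0.06632 + 2.217×10^-4 = 0.1424 K/W
Q = ΔT/ΣR = (52.9 °C − 9.96 °C)/0.1424 = 301.5 W
From the inner boundary to the aerogel blanket/expanded polystyrene interface, ΣR_partial = 0.07589 K/W.
T_interface = T_in − Q·ΣR_partial = 52.9 °C − (301.5)(0.07589) = 30.0 °C

T = 30.0 °C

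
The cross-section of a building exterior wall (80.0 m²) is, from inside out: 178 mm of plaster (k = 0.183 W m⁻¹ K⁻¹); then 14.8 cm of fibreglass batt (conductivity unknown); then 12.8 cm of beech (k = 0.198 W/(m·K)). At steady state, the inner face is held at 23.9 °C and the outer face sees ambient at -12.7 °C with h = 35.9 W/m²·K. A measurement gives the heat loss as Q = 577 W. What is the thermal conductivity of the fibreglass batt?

ΣR = ΔT/Q = |23.9 − -12.7|/577 = 0.06343 K/W
Known resistances:
  R_plaster = L/(kA) = 0.178/(0.183·80.0) = 0.01216 K/W
  R_beech = L/(kA) = 0.128/(0.198·80.0) = 0.008081 K/W
  R_conv,out = 1/(hA) = 1/(35.9·80.0) = 3.482×10^-4 K/W
R_fibreglass batt = ΣR − ΣR_known = 0.06343 − 0.02059 = 0.04284 K/W
L/(kA) = 0.04284 ⇒ k = 0.148/(0.04284·80.0) = 0.0432 W/m·K

k = 0.0432 W/m·K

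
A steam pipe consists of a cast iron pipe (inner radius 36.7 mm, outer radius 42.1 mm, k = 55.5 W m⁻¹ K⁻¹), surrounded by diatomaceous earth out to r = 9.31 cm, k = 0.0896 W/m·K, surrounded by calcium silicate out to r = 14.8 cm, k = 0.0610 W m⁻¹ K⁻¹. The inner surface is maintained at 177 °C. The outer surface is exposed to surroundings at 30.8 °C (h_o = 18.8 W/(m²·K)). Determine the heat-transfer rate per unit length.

Q' = 54.6 W/m

Series thermal resistances, inner to outer:
  R'_cast iron = ln(0.0421/0.0367)/(2πk) = 0.1373/(2π·55.5) = 3.936×10^-4 m·K/W
  R'_diatomaceous earth = ln(0.0931/0.0421)/(2πk) = 0.7936/(2π·0.0896) = 1.410 m·K/W
  R'_calcium silicate = ln(0.148/0.0931)/(2πk) = 0.4635/(2π·0.0610) = 1.209 m·K/W
  R'_conv,out = 1/(2πr h) = 1/(2π·0.148·18.8) = 0.05720 m·K/W
ΣR = 3.936×10^-4 + 1.410 + 1.209 + 0.05720 = 2.677 m·K/W
Q' = ΔT/ΣR = (177 °C − 30.8 °C)/2.677 = 54.6 W/m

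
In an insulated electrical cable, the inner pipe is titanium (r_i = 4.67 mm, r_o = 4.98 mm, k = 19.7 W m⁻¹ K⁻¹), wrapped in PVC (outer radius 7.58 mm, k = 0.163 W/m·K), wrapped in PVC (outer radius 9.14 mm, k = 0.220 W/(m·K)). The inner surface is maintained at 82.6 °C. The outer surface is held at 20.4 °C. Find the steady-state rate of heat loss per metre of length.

Q' = 114 W/m

Series thermal resistances, inner to outer:
  R'_titanium = ln(0.00498/0.00467)/(2πk) = 0.06427/(2π·19.7) = 5.192×10^-4 m·K/W
  R'_PVC = ln(0.00758/0.00498)/(2πk) = 0.4201/(2π·0.163) = 0.4102 m·K/W
  R'_PVC = ln(0.00914/0.00758)/(2πk) = 0.1871/(2π·0.220) = 0.1354 m·K/W
ΣR = 5.192×10^-4 + 0.4102 + 0.1354 = 0.5461 m·K/W
Q' = ΔT/ΣR = (82.6 °C − 20.4 °C)/0.5461 = 114 W/m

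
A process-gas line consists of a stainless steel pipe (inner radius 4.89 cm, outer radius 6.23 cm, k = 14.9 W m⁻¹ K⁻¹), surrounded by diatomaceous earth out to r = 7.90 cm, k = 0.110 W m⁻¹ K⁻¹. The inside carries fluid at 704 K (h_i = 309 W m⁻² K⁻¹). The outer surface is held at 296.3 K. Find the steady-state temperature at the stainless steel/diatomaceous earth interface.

Treat each layer as a resistance in series:
  R'_conv,in = 1/(2πr h) = 1/(2π·0.0489·309) = 0.01053 m·K/W
  R'_stainless steel = ln(0.0623/0.0489)/(2πk) = 0.2422/(2π·14.9) = 0.002587 m·K/W
  R'_diatomaceous earth = ln(0.0790/0.0623)/(2πk) = 0.2375/(2π·0.110) = 0.3436 m·K/W
ΣR = 0.01053 + 0.002587 + 0.3436 = 0.3567 m·K/W
Q' = ΔT/ΣR = (704 K − 296.3 K)/0.3567 = 1143 W/m
From the inner boundary to the stainless steel/diatomaceous earth interface, ΣR_partial = 0.01312 m·K/W.
T_interface = T_in − Q'·ΣR_partial = 704 K − (1143)(0.01312) = 689 K

T = 689 K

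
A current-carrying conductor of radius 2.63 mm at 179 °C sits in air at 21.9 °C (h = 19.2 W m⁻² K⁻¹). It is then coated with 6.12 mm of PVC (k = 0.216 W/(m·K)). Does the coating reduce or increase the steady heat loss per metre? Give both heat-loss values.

increases: 49.8 → 85.7 W/m

Critical radius for a cylinder: r_cr = k/h = 0.0112 m = 1.12 cm.
Outer radius after coating: r₂ = 0.00263 + 0.00612 = 0.00875 m.
Since r₁ < r_cr and r₂ ≤ r_cr, the coating moves toward the maximum at r_cr — heat loss rises.
Bare: R = 1/(2πr₁h) = 3.152 m·K/W; Q = 157.1/3.152 = 49.8 W/m.
Coated: R = R_cond + R_conv = 1.833 m·K/W; Q = 157.1/1.833 = 85.7 W/m.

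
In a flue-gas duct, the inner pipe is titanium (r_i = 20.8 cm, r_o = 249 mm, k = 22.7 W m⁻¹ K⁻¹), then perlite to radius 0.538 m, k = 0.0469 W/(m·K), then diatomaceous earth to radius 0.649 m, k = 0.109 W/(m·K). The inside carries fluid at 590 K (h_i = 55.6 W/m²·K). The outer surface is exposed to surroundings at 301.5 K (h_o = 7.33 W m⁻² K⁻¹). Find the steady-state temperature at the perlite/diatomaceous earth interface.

T = 331.7 K

Resistance network (inner→outer):
  R'_conv,in = 1/(2πr h) = 1/(2π·0.208·55.6) = 0.01376 m·K/W
  R'_titanium = ln(0.249/0.208)/(2πk) = 0.1799/(2π·22.7) = 0.001261 m·K/W
  R'_perlite = ln(0.538/0.249)/(2πk) = 0.7704/(2π·0.0469) = 2.614 m·K/W
  R'_diatomaceous earth = ln(0.649/0.538)/(2πk) = 0.1876/(2π·0.109) = 0.2739 m·K/W
  R'_conv,out = 1/(2πr h) = 1/(2π·0.649·7.33) = 0.03346 m·K/W
ΣR = 0.01376 + 0.001261 + 2.614 + 0.2739 + 0.03346 = 2.936 m·K/W
Q' = ΔT/ΣR = (590 K − 301.5 K)/2.936 = 98.26 W/m
From the inner boundary to the perlite/diatomaceous earth interface, ΣR_partial = 2.629 m·K/W.
T_interface = T_in − Q'·ΣR_partial = 590 K − (98.26)(2.629) = 331.7 K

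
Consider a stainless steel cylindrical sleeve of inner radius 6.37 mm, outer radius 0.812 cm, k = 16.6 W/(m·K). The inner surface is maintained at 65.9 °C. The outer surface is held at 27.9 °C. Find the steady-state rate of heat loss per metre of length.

Q' = 16.3 kW/m

Q' = 2πk·ΔT/ln(r₂/r₁) = 2π × 16.6 × 38 / ln(0.00812/0.00637) = 16300 W/m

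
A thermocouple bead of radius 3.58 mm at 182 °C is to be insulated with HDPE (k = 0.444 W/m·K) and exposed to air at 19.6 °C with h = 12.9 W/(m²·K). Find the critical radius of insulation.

r_cr = 6.88 cm

For a sphere, r_cr = 2k_ins/h = 2·0.444/12.9 = 0.0688 m = 6.88 cm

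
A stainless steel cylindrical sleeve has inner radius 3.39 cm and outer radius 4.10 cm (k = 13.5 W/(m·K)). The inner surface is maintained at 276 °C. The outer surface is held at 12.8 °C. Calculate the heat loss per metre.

Q' = 1.17×10^5 W/m

Q' = 2πk·ΔT/ln(r₂/r₁) = 2π × 13.5 × 263.2 / ln(0.0410/0.0339) = 1.17×10^5 W/m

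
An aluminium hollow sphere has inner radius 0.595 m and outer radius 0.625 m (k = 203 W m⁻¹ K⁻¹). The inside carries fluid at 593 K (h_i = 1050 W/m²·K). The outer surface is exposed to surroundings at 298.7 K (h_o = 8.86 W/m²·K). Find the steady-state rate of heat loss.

Q = 12700 W

Resistance network (inner→outer):
  R_conv,in = 1/(4πr²h) = 1/(4π·0.595²·1050) = 2.141×10^-4 K/W
  R_aluminium = (1/0.595 − 1/0.625)/(4πk) = 0.08067/(4π·203) = 3.162×10^-5 K/W
  R_conv,out = 1/(4πr²h) = 1/(4π·0.625²·8.86) = 0.02299 K/W
ΣR = 2.141×10^-4 + 3.162×10^-5 + 0.02299 = 0.02324 K/W
Q = ΔT/ΣR = (593 K − 298.7 K)/0.02324 = 12700 W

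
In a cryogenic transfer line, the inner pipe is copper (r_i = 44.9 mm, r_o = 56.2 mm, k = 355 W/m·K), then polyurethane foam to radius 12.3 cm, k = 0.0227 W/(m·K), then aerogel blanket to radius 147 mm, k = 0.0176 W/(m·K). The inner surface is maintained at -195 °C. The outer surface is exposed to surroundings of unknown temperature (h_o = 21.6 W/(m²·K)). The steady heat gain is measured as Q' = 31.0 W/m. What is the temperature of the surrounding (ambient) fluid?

T_out = 26.8 °C

Sum the resistances:
  R'_copper = ln(0.0562/0.0449)/(2πk) = 0.2245/(2π·355) = 1.006×10^-4 m·K/W
  R'_polyurethane foam = ln(0.123/0.0562)/(2πk) = 0.7833/(2π·0.0227) = 5.492 m·K/W
  R'_aerogel blanket = ln(0.147/0.123)/(2πk) = 0.1782/(2π·0.0176) = 1.612 m·K/W
  R'_conv,out = 1/(2πr h) = 1/(2π·0.147·21.6) = 0.05012 m·K/W
ΣR = 7.154 m·K/W
ΔT = Q'·ΣR = 31.0 × 7.154 = 221.8 K
Heat flows inward, so T_out = T_in + ΔT = -195 + 221.8 = 26.8 °C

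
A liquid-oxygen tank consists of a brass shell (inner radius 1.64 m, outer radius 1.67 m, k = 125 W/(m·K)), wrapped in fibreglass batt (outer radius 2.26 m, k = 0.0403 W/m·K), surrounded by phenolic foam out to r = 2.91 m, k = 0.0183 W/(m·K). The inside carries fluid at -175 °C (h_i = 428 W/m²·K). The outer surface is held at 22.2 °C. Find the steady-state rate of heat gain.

Q = 267 W

Series thermal resistances, inner to outer:
  R_conv,in = 1/(4πr²h) = 1/(4π·1.64²·428) = 6.913×10^-5 K/W
  R_brass = (1/1.64 − 1/1.67)/(4πk) = 0.01095/(4π·125) = 6.973×10^-6 K/W
  R_fibreglass batt = (1/1.67 − 1/2.26)/(4πk) = 0.1563/(4π·0.0403) = 0.3087 K/W
  R_phenolic foam = (1/2.26 − 1/2.91)/(4πk) = 0.09884/(4π·0.0183) = 0.4298 K/W
ΣR = 6.913×10^-5 + 6.973×10^-6 + 0.3087 + 0.4298 = 0.7386 K/W
Q = ΔT/ΣR = (-175 °C − 22.2 °C)/0.7386 = -267 W
(Negative Q ⇒ heat flows inward; heat gain = 267 W.)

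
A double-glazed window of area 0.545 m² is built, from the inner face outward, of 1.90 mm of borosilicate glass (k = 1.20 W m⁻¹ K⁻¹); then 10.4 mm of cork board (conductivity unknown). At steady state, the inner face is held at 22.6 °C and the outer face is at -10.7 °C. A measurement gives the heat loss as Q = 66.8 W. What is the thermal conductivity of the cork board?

ΣR = ΔT/Q = |22.6 − -10.7|/66.8 = 0.4985 K/W
Known resistances:
  R_borosilicate glass = L/(kA) = 0.00190/(1.20·0.545) = 0.002905 K/W
R_cork board = ΣR − ΣR_known = 0.4985 − 0.002905 = 0.4956 K/W
L/(kA) = 0.4956 ⇒ k = 0.0104/(0.4956·0.545) = 0.0385 W/m·K

k = 0.0385 W/m·K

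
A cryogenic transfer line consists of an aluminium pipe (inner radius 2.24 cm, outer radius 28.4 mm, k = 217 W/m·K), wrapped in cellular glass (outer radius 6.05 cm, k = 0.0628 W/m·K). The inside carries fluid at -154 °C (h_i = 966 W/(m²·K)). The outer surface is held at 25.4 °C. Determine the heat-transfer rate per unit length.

Q' = 93.2 W/m

Resistance network (inner→outer):
  R'_conv,in = 1/(2πr h) = 1/(2π·0.0224·966) = 0.007355 m·K/W
  R'_aluminium = ln(0.0284/0.0224)/(2πk) = 0.2373/(2π·217) = 1.741×10^-4 m·K/W
  R'_cellular glass = ln(0.0605/0.0284)/(2πk) = 0.7563/(2π·0.0628) = 1.917 m·K/W
ΣR = 0.007355 + 1.741×10^-4 + 1.917 = 1.925 m·K/W
Q' = ΔT/ΣR = (-154 °C − 25.4 °C)/1.925 = -93.2 W/m
(Negative Q' ⇒ heat flows inward; heat gain = 93.2 W/m.)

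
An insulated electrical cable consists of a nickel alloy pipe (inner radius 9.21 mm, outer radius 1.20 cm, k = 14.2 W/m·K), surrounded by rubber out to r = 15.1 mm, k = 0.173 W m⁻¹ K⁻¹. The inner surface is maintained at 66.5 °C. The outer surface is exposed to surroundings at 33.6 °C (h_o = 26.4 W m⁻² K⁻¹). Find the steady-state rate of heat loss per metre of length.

Series thermal resistances, inner to outer:
  R'_nickel alloy = ln(0.0120/0.00921)/(2πk) = 0.2646/(2π·14.2) = 0.002966 m·K/W
  R'_rubber = ln(0.0151/0.0120)/(2πk) = 0.2298/(2π·0.173) = 0.2114 m·K/W
  R'_conv,out = 1/(2πr h) = 1/(2π·0.0151·26.4) = 0.3992 m·K/W
ΣR = 0.002966 + 0.2114 + 0.3992 = 0.6136 m·K/W
Q' = ΔT/ΣR = (66.5 °C − 33.6 °C)/0.6136 = 53.6 W/m

Q' = 53.6 W/m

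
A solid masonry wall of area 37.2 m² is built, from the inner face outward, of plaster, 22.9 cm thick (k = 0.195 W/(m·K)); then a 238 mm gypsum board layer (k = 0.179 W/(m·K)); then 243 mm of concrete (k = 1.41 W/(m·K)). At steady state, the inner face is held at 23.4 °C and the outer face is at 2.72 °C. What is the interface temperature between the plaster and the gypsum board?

T = 14.3 °C

Treat each layer as a resistance in series:
  R_plaster = L/(kA) = 0.229/(0.195·37.2) = 0.03157 K/W
  R_gypsum board = L/(kA) = 0.238/(0.179·37.2) = 0.03574 K/W
  R_concrete = L/(kA) = 0.243/(1.41·37.2) = 0.004633 K/W
ΣR = 0.03157 + 0.03574 + 0.004633 = 0.07194 K/W
Q = ΔT/ΣR = (23.4 °C − 2.72 °C)/0.07194 = 287.5 W
From the inner boundary to the plaster/gypsum board interface, ΣR_partial = 0.03157 K/W.
T_interface = T_in − Q·ΣR_partial = 23.4 °C − (287.5)(0.03157) = 14.3 °C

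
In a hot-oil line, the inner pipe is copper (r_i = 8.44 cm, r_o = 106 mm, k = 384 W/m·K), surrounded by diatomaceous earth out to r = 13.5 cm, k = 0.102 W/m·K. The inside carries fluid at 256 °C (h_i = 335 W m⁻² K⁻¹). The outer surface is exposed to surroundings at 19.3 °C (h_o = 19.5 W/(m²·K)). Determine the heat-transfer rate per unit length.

Resistance network (inner→outer):
  R'_conv,in = 1/(2πr h) = 1/(2π·0.0844·335) = 0.005629 m·K/W
  R'_copper = ln(0.106/0.0844)/(2πk) = 0.2279/(2π·384) = 9.445×10^-5 m·K/W
  R'_diatomaceous earth = ln(0.135/0.106)/(2πk) = 0.2418/(2π·0.102) = 0.3773 m·K/W
  R'_conv,out = 1/(2πr h) = 1/(2π·0.135·19.5) = 0.06046 m·K/W
ΣR = 0.005629 + 9.445×10^-5 + 0.3773 + 0.06046 = 0.4435 m·K/W
Q' = ΔT/ΣR = (256 °C − 19.3 °C)/0.4435 = 534 W/m

Q' = 534 W/m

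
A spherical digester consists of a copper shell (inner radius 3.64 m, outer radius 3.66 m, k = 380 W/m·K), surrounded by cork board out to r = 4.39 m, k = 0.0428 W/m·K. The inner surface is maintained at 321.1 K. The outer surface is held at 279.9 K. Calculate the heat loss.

Treat each layer as a resistance in series:
  R_copper = (1/3.64 − 1/3.66)/(4πk) = 0.001501/(4π·380) = 3.144×10^-7 K/W
  R_cork board = (1/3.66 − 1/4.39)/(4πk) = 0.04543/(4π·0.0428) = 0.08447 K/W
ΣR = 3.144×10^-7 + 0.08447 = 0.08447 K/W
Q = ΔT/ΣR = (321.1 K − 279.9 K)/0.08447 = 488 W

Q = 488 W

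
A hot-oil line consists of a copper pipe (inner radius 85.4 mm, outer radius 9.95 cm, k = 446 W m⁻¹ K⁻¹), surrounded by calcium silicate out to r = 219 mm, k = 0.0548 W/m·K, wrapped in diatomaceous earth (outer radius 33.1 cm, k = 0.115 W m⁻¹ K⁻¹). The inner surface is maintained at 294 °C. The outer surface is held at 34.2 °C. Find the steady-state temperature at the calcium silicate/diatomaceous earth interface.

T = 86.1 °C

Treat each layer as a resistance in series:
  R'_copper = ln(0.0995/0.0854)/(2πk) = 0.1528/(2π·446) = 5.453×10^-5 m·K/W
  R'_calcium silicate = ln(0.219/0.0995)/(2πk) = 0.7889/(2π·0.0548) = 2.291 m·K/W
  R'_diatomaceous earth = ln(0.331/0.219)/(2πk) = 0.4130/(2π·0.115) = 0.5716 m·K/W
ΣR = 5.453×10^-5 + 2.291 + 0.5716 = 2.863 m·K/W
Q' = ΔT/ΣR = (294 °C − 34.2 °C)/2.863 = 90.74 W/m
From the inner boundary to the calcium silicate/diatomaceous earth interface, ΣR_partial = 2.291 m·K/W.
T_interface = T_in − Q'·ΣR_partial = 294 °C − (90.74)(2.291) = 86.1 °C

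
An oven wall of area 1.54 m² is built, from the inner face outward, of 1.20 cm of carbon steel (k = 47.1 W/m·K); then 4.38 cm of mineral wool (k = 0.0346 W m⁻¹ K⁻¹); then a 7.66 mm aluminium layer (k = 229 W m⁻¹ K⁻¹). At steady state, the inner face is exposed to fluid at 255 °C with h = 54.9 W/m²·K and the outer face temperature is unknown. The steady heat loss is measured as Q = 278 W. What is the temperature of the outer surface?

Series resistances:
  R_conv,in = 1/(hA) = 1/(54.9·1.54) = 0.01183 K/W
  R_carbon steel = L/(kA) = 0.0120/(47.1·1.54) = 1.654×10^-4 K/W
  R_mineral wool = L/(kA) = 0.0438/(0.0346·1.54) = 0.8220 K/W
  R_aluminium = L/(kA) = 0.00766/(229·1.54) = 2.172×10^-5 K/W
ΣR = 0.8340 K/W
ΔT = Q·ΣR = 278 × 0.8340 = 231.9 K
Heat flows outward, so T_out = T_in − ΔT = 255 − 231.9 = 23.1 °C

T_out = 23.1 °C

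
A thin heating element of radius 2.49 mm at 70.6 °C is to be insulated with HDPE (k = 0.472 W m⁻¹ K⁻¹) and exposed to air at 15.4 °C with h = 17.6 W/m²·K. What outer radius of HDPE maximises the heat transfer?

For a cylinder, r_cr = k_ins/h = 0.472/17.6 = 0.0268 m = 2.68 cm

r_cr = 2.68 cm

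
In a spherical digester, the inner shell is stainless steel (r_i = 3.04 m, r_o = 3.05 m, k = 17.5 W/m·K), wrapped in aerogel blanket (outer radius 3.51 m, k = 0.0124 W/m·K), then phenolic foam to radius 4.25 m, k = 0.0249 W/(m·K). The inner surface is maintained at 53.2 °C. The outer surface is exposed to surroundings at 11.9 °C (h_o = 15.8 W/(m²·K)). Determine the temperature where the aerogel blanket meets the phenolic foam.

Treat each layer as a resistance in series:
  R_stainless steel = (1/3.04 − 1/3.05)/(4πk) = 0.001079/(4π·17.5) = 4.904×10^-6 K/W
  R_aerogel blanket = (1/3.05 − 1/3.51)/(4πk) = 0.04297/(4π·0.0124) = 0.2758 K/W
  R_phenolic foam = (1/3.51 − 1/4.25)/(4πk) = 0.04961/(4π·0.0249) = 0.1585 K/W
  R_conv,out = 1/(4πr²h) = 1/(4π·4.25²·15.8) = 2.788×10^-4 K/W
ΣR = 4.904×10^-6 + 0.2758 + 0.1585 + 2.788×10^-4 = 0.4346 K/W
Q = ΔT/ΣR = (53.2 °C − 11.9 °C)/0.4346 = 95.03 W
From the inner boundary to the aerogel blanket/phenolic foam interface, ΣR_partial = 0.2758 K/W.
T_interface = T_in − Q·ΣR_partial = 53.2 °C − (95.03)(0.2758) = 27.0 °C

T = 27.0 °C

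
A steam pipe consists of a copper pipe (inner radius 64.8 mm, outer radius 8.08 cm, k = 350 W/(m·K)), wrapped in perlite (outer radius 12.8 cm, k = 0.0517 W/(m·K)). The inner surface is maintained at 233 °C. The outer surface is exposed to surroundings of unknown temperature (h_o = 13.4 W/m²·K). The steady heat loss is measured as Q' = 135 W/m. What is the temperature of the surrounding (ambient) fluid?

T_out = 29.3 °C

Sum the resistances:
  R'_copper = ln(0.0808/0.0648)/(2πk) = 0.2207/(2π·350) = 1.003×10^-4 m·K/W
  R'_perlite = ln(0.128/0.0808)/(2πk) = 0.4601/(2π·0.0517) = 1.416 m·K/W
  R'_conv,out = 1/(2πr h) = 1/(2π·0.128·13.4) = 0.09279 m·K/W
ΣR = 1.509 m·K/W
ΔT = Q'·ΣR = 135 × 1.509 = 203.7 K
Heat flows outward, so T_out = T_in − ΔT = 233 − 203.7 = 29.3 °C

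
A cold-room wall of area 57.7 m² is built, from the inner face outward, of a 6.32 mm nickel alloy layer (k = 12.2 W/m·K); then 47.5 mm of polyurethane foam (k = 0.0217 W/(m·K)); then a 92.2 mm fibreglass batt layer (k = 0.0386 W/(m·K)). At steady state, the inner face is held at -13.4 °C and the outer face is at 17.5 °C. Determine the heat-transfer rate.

Q = 389 W

Series thermal resistances, inner to outer:
  R_nickel alloy = L/(kA) = 0.00632/(12.2·57.7) = 8.978×10^-6 K/W
  R_polyurethane foam = L/(kA) = 0.0475/(0.0217·57.7) = 0.03794 K/W
  R_fibreglass batt = L/(kA) = 0.0922/(0.0386·57.7) = 0.04140 K/W
ΣR = 8.978×10^-6 + 0.03794 + 0.04140 = 0.07935 K/W
Q = ΔT/ΣR = (-13.4 °C − 17.5 °C)/0.07935 = -389 W
(Negative Q ⇒ heat flows inward; heat gain = 389 W.)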